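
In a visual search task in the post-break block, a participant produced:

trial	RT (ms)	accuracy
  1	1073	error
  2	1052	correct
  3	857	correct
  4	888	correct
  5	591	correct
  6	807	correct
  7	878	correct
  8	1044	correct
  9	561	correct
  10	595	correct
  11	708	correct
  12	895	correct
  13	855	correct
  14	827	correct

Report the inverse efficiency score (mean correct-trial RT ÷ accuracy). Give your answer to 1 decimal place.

Correct trials (n=13): 1052, 857, 888, 591, 807, 878, 1044, 561, 595, 708, 895, 855, 827
Mean correct RT = 10558/13 = 812.1538 ms
Proportion correct = 13/14
IES = 812.1538 / (13/14) = 874.627 ms

874.6 ms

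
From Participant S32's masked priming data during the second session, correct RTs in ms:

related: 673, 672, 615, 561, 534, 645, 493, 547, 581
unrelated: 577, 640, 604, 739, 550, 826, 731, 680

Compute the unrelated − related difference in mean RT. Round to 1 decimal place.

77.2 ms

M(related) = 5321/9 = 591.222
M(unrelated) = 5347/8 = 668.375
Difference = 668.375 − 591.222 = 77.153 ms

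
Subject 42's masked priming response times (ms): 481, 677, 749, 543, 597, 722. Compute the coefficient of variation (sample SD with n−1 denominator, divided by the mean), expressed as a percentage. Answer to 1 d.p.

n = 6, Σ = 3769, M = 628.1667
Σ(x−M)² = 55672.833; s = √(55672.833/5) = 105.5205
CV = 105.5205 / 628.1667 = 0.16798 = 16.798%

16.8%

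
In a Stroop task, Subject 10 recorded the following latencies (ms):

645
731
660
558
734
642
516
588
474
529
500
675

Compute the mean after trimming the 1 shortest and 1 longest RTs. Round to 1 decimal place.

Sorted: 474, 500, 516, 529, 558, 588, 642, 645, 660, 675, 731, 734
Drop lowest 1 (474) and highest 1 (734)
Remaining (n=10): Σ = 6044, mean = 6044/10 = 604.400

604.4 ms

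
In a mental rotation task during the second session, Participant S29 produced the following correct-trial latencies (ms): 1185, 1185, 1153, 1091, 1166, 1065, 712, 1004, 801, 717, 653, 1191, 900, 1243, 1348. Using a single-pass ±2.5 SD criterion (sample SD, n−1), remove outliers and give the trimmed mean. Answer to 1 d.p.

1027.6 ms

n = 15, ΣRT = 15414, M = 1027.600
Σ(x−M)² = 670187.60; s = √(670187.60/14) = 218.793
Cutoffs: 1027.600 ± 2.5·218.793 → [480.6, 1574.6]
No RTs fall outside the cutoffs; all 15 retained. Mean = 15414/15 = 1027.600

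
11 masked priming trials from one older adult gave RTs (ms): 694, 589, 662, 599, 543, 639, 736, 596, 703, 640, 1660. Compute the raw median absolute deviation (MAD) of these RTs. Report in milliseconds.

51 ms

Sorted: 543, 589, 596, 599, 639, 640, 662, 694, 703, 736, 1660 → median = 640
|x − 640|: 54, 51, 22, 41, 97, 1, 96, 44, 63, 0, 1020
Sorted deviations: 0, 1, 22, 41, 44, 51, 54, 63, 96, 97, 1020 → MAD = 51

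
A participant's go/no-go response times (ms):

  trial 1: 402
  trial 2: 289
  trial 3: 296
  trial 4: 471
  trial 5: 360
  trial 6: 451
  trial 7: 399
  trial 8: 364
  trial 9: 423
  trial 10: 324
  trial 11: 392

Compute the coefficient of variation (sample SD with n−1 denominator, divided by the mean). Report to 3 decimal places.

n = 11, Σ = 4171, M = 379.1818
Σ(x−M)² = 35281.636; s = √(35281.636/10) = 59.3983
CV = 59.3983 / 379.1818 = 0.15665

0.157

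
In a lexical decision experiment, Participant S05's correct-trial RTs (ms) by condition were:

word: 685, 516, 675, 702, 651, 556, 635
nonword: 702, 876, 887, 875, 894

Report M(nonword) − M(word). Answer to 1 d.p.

M(word) = 4420/7 = 631.429
M(nonword) = 4234/5 = 846.800
Difference = 846.800 − 631.429 = 215.371 ms

215.4 ms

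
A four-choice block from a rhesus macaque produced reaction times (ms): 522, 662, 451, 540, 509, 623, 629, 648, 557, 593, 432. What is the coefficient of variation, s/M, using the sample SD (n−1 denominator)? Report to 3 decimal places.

0.139

n = 11, Σ = 6166, M = 560.5455
Σ(x−M)² = 60682.727; s = √(60682.727/10) = 77.8991
CV = 77.8991 / 560.5455 = 0.13897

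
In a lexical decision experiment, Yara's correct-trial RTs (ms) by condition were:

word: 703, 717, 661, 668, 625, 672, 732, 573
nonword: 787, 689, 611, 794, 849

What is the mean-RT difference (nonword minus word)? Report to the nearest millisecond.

M(word) = 5351/8 = 668.875
M(nonword) = 3730/5 = 746.000
Difference = 746.000 − 668.875 = 77.125 ms

77 ms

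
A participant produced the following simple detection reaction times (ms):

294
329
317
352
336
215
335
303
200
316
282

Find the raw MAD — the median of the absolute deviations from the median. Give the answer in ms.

Sorted: 200, 215, 282, 294, 303, 316, 317, 329, 335, 336, 352 → median = 316
|x − 316|: 22, 13, 1, 36, 20, 101, 19, 13, 116, 0, 34
Sorted deviations: 0, 1, 13, 13, 19, 20, 22, 34, 36, 101, 116 → MAD = 20

20 ms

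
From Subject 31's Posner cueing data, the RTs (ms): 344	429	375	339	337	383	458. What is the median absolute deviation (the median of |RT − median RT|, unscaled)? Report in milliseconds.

Sorted: 337, 339, 344, 375, 383, 429, 458 → median = 375
|x − 375|: 31, 54, 0, 36, 38, 8, 83
Sorted deviations: 0, 8, 31, 36, 38, 54, 83 → MAD = 36

36 ms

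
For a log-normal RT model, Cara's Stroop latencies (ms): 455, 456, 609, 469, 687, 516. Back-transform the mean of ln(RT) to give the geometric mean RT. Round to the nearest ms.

525 ms

ln(RT): 6.1203, 6.1225, 6.4118, 6.1506, 6.5323, 6.2461
Mean ln(RT) = 37.5837/6 = 6.26394
Geometric mean = exp(6.26394) = 525.29 ms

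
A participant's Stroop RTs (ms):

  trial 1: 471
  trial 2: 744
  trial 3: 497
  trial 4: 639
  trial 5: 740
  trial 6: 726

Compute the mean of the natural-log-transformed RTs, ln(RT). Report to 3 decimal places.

6.438

ln(RT): 6.1549, 6.6120, 6.2086, 6.4599, 6.6067, 6.5876
Σ ln(RT) = 38.6296
Mean = 38.6296/6 = 6.43827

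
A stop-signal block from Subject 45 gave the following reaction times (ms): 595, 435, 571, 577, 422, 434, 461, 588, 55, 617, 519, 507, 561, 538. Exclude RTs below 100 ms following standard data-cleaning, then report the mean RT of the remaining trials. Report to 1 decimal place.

Excluded: 55
Retained (n=13): Σ = 6825
Mean = 6825/13 = 525.0000

525.0 ms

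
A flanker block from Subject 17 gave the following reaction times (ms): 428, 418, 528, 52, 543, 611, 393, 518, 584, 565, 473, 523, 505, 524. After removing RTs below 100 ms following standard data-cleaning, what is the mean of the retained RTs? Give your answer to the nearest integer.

Excluded: 52
Retained (n=13): Σ = 6613
Mean = 6613/13 = 508.6923

509 ms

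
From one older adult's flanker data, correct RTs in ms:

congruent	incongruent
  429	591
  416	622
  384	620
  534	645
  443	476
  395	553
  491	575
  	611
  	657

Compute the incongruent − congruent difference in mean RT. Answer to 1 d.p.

M(congruent) = 3092/7 = 441.714
M(incongruent) = 5350/9 = 594.444
Difference = 594.444 − 441.714 = 152.730 ms

152.7 ms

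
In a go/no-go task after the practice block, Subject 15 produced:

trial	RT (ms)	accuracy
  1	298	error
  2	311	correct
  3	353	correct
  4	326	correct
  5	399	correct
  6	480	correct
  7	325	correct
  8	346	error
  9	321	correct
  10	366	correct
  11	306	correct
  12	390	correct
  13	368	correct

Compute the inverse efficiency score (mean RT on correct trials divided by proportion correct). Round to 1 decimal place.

Correct trials (n=11): 311, 353, 326, 399, 480, 325, 321, 366, 306, 390, 368
Mean correct RT = 3945/11 = 358.6364 ms
Proportion correct = 11/13
IES = 358.6364 / (11/13) = 423.843 ms

423.8 ms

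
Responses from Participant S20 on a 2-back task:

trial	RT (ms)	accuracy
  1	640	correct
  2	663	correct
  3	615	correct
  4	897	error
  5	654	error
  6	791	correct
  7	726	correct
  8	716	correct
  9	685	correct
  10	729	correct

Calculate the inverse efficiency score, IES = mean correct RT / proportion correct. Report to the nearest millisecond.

Correct trials (n=8): 640, 663, 615, 791, 726, 716, 685, 729
Mean correct RT = 5565/8 = 695.6250 ms
Proportion correct = 8/10
IES = 695.6250 / (8/10) = 869.531 ms

870 ms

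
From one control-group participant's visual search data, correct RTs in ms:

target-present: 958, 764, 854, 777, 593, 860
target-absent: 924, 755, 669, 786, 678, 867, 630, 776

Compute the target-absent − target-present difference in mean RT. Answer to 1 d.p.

-40.4 ms

M(target-present) = 4806/6 = 801.000
M(target-absent) = 6085/8 = 760.625
Difference = 760.625 − 801.000 = -40.375 ms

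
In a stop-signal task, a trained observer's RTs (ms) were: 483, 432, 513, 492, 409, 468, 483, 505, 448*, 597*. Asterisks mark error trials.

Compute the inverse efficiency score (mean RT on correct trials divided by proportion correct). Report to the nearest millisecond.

Correct trials (n=8): 483, 432, 513, 492, 409, 468, 483, 505
Mean correct RT = 3785/8 = 473.1250 ms
Proportion correct = 8/10
IES = 473.1250 / (8/10) = 591.406 ms

591 ms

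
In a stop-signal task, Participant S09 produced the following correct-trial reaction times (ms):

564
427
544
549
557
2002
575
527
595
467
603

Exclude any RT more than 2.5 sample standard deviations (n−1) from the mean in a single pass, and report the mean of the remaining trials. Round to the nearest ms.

n = 11, ΣRT = 7410, M = 673.636
Σ(x−M)² = 1968446.55; s = √(1968446.55/10) = 443.672
Cutoffs: 673.636 ± 2.5·443.672 → [-435.5, 1782.8]
Outside: 2002 → excluded.
Retained (n=10): Σ = 5408, mean = 5408/10 = 540.800

541 ms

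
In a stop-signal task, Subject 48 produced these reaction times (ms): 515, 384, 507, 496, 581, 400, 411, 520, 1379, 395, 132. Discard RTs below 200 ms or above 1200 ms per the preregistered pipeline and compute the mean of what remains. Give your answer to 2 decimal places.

467.67 ms

Excluded: 132, 1379
Retained (n=9): Σ = 4209
Mean = 4209/9 = 467.6667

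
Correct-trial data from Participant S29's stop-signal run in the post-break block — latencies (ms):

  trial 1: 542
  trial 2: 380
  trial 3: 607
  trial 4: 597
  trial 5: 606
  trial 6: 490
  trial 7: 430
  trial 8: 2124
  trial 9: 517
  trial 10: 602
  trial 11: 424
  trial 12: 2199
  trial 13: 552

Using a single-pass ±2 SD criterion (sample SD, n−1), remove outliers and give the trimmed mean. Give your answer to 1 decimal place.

522.5 ms

n = 13, ΣRT = 10070, M = 774.615
Σ(x−M)² = 4616031.08; s = √(4616031.08/12) = 620.217
Cutoffs: 774.615 ± 2·620.217 → [-465.8, 2015.0]
Outside: 2124, 2199 → excluded.
Retained (n=11): Σ = 5747, mean = 5747/11 = 522.455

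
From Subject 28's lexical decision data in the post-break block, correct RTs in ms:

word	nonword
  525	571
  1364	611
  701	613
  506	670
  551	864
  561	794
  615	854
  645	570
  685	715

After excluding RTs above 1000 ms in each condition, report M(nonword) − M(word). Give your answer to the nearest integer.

97 ms

word: exclude 1364
M(word) = 4789/8 = 598.625
M(nonword) = 6262/9 = 695.778
Difference = 695.778 − 598.625 = 97.153 ms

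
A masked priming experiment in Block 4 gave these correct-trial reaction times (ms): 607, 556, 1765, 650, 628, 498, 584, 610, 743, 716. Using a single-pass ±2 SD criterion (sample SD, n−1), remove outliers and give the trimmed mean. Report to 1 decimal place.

n = 10, ΣRT = 7357, M = 735.700
Σ(x−M)² = 1223014.10; s = √(1223014.10/9) = 368.633
Cutoffs: 735.700 ± 2·368.633 → [-1.6, 1473.0]
Outside: 1765 → excluded.
Retained (n=9): Σ = 5592, mean = 5592/9 = 621.333

621.3 ms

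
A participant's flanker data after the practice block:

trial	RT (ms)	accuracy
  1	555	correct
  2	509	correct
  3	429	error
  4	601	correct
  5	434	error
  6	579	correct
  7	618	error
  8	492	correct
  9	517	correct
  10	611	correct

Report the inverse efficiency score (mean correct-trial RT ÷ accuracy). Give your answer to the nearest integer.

Correct trials (n=7): 555, 509, 601, 579, 492, 517, 611
Mean correct RT = 3864/7 = 552.0000 ms
Proportion correct = 7/10
IES = 552.0000 / (7/10) = 788.571 ms

789 ms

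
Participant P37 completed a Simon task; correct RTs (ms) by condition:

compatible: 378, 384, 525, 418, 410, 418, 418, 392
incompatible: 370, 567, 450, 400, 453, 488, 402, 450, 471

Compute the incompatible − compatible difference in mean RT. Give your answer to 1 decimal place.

M(compatible) = 3343/8 = 417.875
M(incompatible) = 4051/9 = 450.111
Difference = 450.111 − 417.875 = 32.236 ms

32.2 ms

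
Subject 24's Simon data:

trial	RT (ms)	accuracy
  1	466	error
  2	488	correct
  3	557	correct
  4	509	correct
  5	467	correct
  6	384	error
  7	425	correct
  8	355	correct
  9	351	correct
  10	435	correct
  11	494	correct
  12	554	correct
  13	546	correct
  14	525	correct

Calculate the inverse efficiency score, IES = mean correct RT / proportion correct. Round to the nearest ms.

555 ms

Correct trials (n=12): 488, 557, 509, 467, 425, 355, 351, 435, 494, 554, 546, 525
Mean correct RT = 5706/12 = 475.5000 ms
Proportion correct = 12/14
IES = 475.5000 / (12/14) = 554.750 ms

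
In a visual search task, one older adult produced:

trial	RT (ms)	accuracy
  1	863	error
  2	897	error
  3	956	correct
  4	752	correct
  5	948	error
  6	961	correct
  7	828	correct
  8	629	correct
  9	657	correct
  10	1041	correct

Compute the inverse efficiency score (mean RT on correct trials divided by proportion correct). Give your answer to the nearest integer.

Correct trials (n=7): 956, 752, 961, 828, 629, 657, 1041
Mean correct RT = 5824/7 = 832.0000 ms
Proportion correct = 7/10
IES = 832.0000 / (7/10) = 1188.571 ms

1189 ms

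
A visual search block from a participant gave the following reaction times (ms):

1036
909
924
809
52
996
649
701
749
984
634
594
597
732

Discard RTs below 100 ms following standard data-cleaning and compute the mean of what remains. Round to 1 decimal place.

Excluded: 52
Retained (n=13): Σ = 10314
Mean = 10314/13 = 793.3846

793.4 ms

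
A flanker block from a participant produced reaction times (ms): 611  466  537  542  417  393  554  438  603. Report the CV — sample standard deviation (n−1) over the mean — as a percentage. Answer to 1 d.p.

n = 9, Σ = 4561, M = 506.7778
Σ(x−M)² = 51903.556; s = √(51903.556/8) = 80.5478
CV = 80.5478 / 506.7778 = 0.15894 = 15.894%

15.9%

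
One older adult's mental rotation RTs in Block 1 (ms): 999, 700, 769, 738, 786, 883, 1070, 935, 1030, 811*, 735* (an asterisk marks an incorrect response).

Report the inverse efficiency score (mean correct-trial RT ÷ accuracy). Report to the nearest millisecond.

1074 ms

Correct trials (n=9): 999, 700, 769, 738, 786, 883, 1070, 935, 1030
Mean correct RT = 7910/9 = 878.8889 ms
Proportion correct = 9/11
IES = 878.8889 / (9/11) = 1074.198 ms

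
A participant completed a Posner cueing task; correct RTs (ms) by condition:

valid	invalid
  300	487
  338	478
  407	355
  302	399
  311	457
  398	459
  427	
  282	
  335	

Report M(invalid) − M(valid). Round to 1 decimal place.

M(valid) = 3100/9 = 344.444
M(invalid) = 2635/6 = 439.167
Difference = 439.167 − 344.444 = 94.722 ms

94.7 ms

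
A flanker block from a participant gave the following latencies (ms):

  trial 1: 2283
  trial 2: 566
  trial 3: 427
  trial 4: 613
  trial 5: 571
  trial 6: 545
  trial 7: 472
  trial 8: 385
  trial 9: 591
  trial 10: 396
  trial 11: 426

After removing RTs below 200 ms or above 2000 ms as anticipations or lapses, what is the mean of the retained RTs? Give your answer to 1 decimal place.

499.2 ms

Excluded: 2283
Retained (n=10): Σ = 4992
Mean = 4992/10 = 499.2000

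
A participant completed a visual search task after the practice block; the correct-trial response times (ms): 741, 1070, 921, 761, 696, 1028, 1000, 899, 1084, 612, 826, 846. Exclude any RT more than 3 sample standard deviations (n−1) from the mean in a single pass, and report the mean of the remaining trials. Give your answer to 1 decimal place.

873.7 ms

n = 12, ΣRT = 10484, M = 873.667
Σ(x−M)² = 258814.67; s = √(258814.67/11) = 153.390
Cutoffs: 873.667 ± 3·153.390 → [413.5, 1333.8]
No RTs fall outside the cutoffs; all 12 retained. Mean = 10484/12 = 873.667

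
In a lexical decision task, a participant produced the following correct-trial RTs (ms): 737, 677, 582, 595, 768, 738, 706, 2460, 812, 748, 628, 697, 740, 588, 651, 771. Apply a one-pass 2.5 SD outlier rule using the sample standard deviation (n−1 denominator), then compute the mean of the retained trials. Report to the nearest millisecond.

n = 16, ΣRT = 12898, M = 806.125
Σ(x−M)² = 2991977.75; s = √(2991977.75/15) = 446.615
Cutoffs: 806.125 ± 2.5·446.615 → [-310.4, 1922.7]
Outside: 2460 → excluded.
Retained (n=15): Σ = 10438, mean = 10438/15 = 695.867

696 ms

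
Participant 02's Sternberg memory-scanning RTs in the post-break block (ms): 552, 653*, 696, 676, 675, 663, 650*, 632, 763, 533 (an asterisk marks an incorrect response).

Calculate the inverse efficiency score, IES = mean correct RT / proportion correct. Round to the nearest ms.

Correct trials (n=8): 552, 696, 676, 675, 663, 632, 763, 533
Mean correct RT = 5190/8 = 648.7500 ms
Proportion correct = 8/10
IES = 648.7500 / (8/10) = 810.938 ms

811 ms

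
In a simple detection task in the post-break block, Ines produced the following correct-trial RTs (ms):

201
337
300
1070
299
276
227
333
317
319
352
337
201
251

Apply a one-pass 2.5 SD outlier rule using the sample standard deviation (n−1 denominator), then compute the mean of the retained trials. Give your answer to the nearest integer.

n = 14, ΣRT = 4820, M = 344.286
Σ(x−M)² = 600532.86; s = √(600532.86/13) = 214.930
Cutoffs: 344.286 ± 2.5·214.930 → [-193.0, 881.6]
Outside: 1070 → excluded.
Retained (n=13): Σ = 3750, mean = 3750/13 = 288.462

288 ms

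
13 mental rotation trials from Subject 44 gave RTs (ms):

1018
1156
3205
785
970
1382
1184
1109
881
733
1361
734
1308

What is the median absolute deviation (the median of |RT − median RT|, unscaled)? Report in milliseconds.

228 ms

Sorted: 733, 734, 785, 881, 970, 1018, 1109, 1156, 1184, 1308, 1361, 1382, 3205 → median = 1109
|x − 1109|: 91, 47, 2096, 324, 139, 273, 75, 0, 228, 376, 252, 375, 199
Sorted deviations: 0, 47, 75, 91, 139, 199, 228, 252, 273, 324, 375, 376, 2096 → MAD = 228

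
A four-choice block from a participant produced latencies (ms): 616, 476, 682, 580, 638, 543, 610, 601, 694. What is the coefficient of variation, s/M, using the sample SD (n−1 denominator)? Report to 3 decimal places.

n = 9, Σ = 5440, M = 604.4444
Σ(x−M)² = 36208.222; s = √(36208.222/8) = 67.2758
CV = 67.2758 / 604.4444 = 0.11130

0.111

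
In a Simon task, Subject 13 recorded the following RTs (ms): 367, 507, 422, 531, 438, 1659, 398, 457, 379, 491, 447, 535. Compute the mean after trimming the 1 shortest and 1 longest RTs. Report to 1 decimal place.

460.5 ms

Sorted: 367, 379, 398, 422, 438, 447, 457, 491, 507, 531, 535, 1659
Drop lowest 1 (367) and highest 1 (1659)
Remaining (n=10): Σ = 4605, mean = 4605/10 = 460.500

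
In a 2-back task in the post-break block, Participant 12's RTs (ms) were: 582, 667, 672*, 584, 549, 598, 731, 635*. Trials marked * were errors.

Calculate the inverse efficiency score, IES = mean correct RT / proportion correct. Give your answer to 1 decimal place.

824.7 ms

Correct trials (n=6): 582, 667, 584, 549, 598, 731
Mean correct RT = 3711/6 = 618.5000 ms
Proportion correct = 6/8
IES = 618.5000 / (6/8) = 824.667 ms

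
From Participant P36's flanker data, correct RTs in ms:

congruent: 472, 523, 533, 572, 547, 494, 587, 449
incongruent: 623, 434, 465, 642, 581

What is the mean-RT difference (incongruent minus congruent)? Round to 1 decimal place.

M(congruent) = 4177/8 = 522.125
M(incongruent) = 2745/5 = 549.000
Difference = 549.000 − 522.125 = 26.875 ms

26.9 ms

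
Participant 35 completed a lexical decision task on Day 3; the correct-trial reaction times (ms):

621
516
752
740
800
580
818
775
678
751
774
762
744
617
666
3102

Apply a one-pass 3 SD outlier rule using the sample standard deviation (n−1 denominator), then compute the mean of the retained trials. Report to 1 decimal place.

706.3 ms

n = 16, ΣRT = 13696, M = 856.000
Σ(x−M)² = 5490964.00; s = √(5490964.00/15) = 605.032
Cutoffs: 856.000 ± 3·605.032 → [-959.1, 2671.1]
Outside: 3102 → excluded.
Retained (n=15): Σ = 10594, mean = 10594/15 = 706.267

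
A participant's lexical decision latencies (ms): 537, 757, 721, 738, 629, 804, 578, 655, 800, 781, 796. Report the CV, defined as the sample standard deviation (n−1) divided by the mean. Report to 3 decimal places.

0.133

n = 11, Σ = 7796, M = 708.7273
Σ(x−M)² = 89408.182; s = √(89408.182/10) = 94.5559
CV = 94.5559 / 708.7273 = 0.13342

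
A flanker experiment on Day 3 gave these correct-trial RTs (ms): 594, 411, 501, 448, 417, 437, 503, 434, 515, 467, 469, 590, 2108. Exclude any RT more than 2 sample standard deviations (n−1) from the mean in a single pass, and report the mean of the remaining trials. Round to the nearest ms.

482 ms

n = 13, ΣRT = 7894, M = 607.231
Σ(x−M)² = 2481244.31; s = √(2481244.31/12) = 454.720
Cutoffs: 607.231 ± 2·454.720 → [-302.2, 1516.7]
Outside: 2108 → excluded.
Retained (n=12): Σ = 5786, mean = 5786/12 = 482.167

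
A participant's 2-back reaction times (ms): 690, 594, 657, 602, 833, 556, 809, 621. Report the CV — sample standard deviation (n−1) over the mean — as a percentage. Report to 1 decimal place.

15.2%

n = 8, Σ = 5362, M = 670.2500
Σ(x−M)² = 72255.500; s = √(72255.500/7) = 101.5983
CV = 101.5983 / 670.2500 = 0.15158 = 15.158%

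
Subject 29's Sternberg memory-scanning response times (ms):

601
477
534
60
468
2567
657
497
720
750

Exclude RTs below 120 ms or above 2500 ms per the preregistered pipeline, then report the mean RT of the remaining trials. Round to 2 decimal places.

588.00 ms

Excluded: 60, 2567
Retained (n=8): Σ = 4704
Mean = 4704/8 = 588.0000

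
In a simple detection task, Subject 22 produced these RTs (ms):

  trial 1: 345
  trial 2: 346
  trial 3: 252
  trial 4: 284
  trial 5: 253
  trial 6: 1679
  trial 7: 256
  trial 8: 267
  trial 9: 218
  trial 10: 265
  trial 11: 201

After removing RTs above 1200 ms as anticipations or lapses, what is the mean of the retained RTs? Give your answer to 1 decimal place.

Excluded: 1679
Retained (n=10): Σ = 2687
Mean = 2687/10 = 268.7000

268.7 ms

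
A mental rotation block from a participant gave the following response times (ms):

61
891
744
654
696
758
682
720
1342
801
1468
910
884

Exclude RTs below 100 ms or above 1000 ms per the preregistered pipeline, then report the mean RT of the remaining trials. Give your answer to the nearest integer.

774 ms

Excluded: 61, 1342, 1468
Retained (n=10): Σ = 7740
Mean = 7740/10 = 774.0000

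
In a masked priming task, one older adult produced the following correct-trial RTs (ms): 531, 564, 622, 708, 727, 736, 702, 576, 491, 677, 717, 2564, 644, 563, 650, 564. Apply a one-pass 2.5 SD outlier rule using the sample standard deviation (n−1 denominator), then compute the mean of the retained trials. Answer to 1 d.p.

631.5 ms

n = 16, ΣRT = 12036, M = 752.250
Σ(x−M)² = 3588825.00; s = √(3588825.00/15) = 489.137
Cutoffs: 752.250 ± 2.5·489.137 → [-470.6, 1975.1]
Outside: 2564 → excluded.
Retained (n=15): Σ = 9472, mean = 9472/15 = 631.467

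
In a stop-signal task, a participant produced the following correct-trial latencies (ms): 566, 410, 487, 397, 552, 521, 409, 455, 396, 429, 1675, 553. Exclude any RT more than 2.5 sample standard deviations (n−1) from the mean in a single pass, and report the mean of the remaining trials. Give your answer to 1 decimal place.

n = 12, ΣRT = 6850, M = 570.833
Σ(x−M)² = 1375767.67; s = √(1375767.67/11) = 353.652
Cutoffs: 570.833 ± 2.5·353.652 → [-313.3, 1455.0]
Outside: 1675 → excluded.
Retained (n=11): Σ = 5175, mean = 5175/11 = 470.455

470.5 ms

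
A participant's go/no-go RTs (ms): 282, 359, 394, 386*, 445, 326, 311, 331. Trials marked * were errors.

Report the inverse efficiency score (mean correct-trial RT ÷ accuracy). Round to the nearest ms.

400 ms

Correct trials (n=7): 282, 359, 394, 445, 326, 311, 331
Mean correct RT = 2448/7 = 349.7143 ms
Proportion correct = 7/8
IES = 349.7143 / (7/8) = 399.673 ms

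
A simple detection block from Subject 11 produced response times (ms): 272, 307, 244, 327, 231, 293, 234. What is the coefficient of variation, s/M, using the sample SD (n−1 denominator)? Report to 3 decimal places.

0.139

n = 7, Σ = 1908, M = 272.5714
Σ(x−M)² = 8597.714; s = √(8597.714/6) = 37.8544
CV = 37.8544 / 272.5714 = 0.13888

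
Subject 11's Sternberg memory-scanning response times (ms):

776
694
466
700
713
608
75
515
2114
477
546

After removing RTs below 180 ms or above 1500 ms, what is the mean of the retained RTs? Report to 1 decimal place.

Excluded: 75, 2114
Retained (n=9): Σ = 5495
Mean = 5495/9 = 610.5556

610.6 ms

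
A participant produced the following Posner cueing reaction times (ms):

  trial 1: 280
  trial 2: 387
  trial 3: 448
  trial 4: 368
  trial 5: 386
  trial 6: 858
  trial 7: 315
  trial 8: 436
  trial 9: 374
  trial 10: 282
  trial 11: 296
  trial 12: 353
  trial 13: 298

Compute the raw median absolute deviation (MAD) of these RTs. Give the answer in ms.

68 ms

Sorted: 280, 282, 296, 298, 315, 353, 368, 374, 386, 387, 436, 448, 858 → median = 368
|x − 368|: 88, 19, 80, 0, 18, 490, 53, 68, 6, 86, 72, 15, 70
Sorted deviations: 0, 6, 15, 18, 19, 53, 68, 70, 72, 80, 86, 88, 490 → MAD = 68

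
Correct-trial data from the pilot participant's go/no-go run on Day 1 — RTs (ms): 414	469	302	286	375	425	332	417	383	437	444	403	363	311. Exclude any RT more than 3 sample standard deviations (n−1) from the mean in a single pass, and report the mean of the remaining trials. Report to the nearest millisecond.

n = 14, ΣRT = 5361, M = 382.929
Σ(x−M)² = 42532.93; s = √(42532.93/13) = 57.199
Cutoffs: 382.929 ± 3·57.199 → [211.3, 554.5]
No RTs fall outside the cutoffs; all 14 retained. Mean = 5361/14 = 382.929

383 ms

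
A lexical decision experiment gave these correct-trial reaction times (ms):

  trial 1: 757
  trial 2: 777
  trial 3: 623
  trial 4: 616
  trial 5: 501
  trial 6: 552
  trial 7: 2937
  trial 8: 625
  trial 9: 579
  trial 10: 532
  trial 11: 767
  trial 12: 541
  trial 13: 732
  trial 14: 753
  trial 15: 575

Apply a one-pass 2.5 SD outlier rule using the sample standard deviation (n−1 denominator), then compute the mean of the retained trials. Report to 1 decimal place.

637.9 ms

n = 15, ΣRT = 11867, M = 791.133
Σ(x−M)² = 5060975.73; s = √(5060975.73/14) = 601.247
Cutoffs: 791.133 ± 2.5·601.247 → [-712.0, 2294.3]
Outside: 2937 → excluded.
Retained (n=14): Σ = 8930, mean = 8930/14 = 637.857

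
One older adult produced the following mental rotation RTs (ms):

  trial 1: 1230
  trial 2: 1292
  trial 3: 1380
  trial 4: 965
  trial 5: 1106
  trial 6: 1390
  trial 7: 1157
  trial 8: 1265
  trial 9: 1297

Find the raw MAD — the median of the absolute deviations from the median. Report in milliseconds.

Sorted: 965, 1106, 1157, 1230, 1265, 1292, 1297, 1380, 1390 → median = 1265
|x − 1265|: 35, 27, 115, 300, 159, 125, 108, 0, 32
Sorted deviations: 0, 27, 32, 35, 108, 115, 125, 159, 300 → MAD = 108

108 ms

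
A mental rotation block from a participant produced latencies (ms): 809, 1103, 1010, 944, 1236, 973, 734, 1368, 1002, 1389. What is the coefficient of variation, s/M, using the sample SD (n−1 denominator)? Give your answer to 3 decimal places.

0.207

n = 10, Σ = 10568, M = 1056.8000
Σ(x−M)² = 431993.600; s = √(431993.600/9) = 219.0874
CV = 219.0874 / 1056.8000 = 0.20731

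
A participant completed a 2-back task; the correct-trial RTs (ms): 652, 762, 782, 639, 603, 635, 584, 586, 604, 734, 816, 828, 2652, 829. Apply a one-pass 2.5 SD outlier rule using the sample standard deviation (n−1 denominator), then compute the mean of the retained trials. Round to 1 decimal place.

n = 14, ΣRT = 11706, M = 836.143
Σ(x−M)² = 3664347.71; s = √(3664347.71/13) = 530.917
Cutoffs: 836.143 ± 2.5·530.917 → [-491.1, 2163.4]
Outside: 2652 → excluded.
Retained (n=13): Σ = 9054, mean = 9054/13 = 696.462

696.5 ms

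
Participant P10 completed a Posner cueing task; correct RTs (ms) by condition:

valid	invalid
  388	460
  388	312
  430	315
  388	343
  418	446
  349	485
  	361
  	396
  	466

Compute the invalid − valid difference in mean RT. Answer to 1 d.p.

4.7 ms

M(valid) = 2361/6 = 393.500
M(invalid) = 3584/9 = 398.222
Difference = 398.222 − 393.500 = 4.722 ms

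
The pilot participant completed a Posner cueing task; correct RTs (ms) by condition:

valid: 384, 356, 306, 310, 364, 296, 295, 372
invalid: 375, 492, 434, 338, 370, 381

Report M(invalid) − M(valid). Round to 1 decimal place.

63.0 ms

M(valid) = 2683/8 = 335.375
M(invalid) = 2390/6 = 398.333
Difference = 398.333 − 335.375 = 62.958 ms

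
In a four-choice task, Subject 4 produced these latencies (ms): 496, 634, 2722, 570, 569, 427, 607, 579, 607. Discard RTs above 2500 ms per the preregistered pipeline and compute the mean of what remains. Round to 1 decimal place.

Excluded: 2722
Retained (n=8): Σ = 4489
Mean = 4489/8 = 561.1250

561.1 ms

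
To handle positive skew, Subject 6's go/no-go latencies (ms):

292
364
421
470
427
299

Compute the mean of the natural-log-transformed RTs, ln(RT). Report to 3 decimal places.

5.921

ln(RT): 5.6768, 5.8972, 6.0426, 6.1527, 6.0568, 5.7004
Σ ln(RT) = 35.5265
Mean = 35.5265/6 = 5.92108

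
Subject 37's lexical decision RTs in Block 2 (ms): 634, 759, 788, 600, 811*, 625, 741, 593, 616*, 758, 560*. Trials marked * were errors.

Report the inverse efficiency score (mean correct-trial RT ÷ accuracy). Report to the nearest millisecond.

Correct trials (n=8): 634, 759, 788, 600, 625, 741, 593, 758
Mean correct RT = 5498/8 = 687.2500 ms
Proportion correct = 8/11
IES = 687.2500 / (8/11) = 944.969 ms

945 ms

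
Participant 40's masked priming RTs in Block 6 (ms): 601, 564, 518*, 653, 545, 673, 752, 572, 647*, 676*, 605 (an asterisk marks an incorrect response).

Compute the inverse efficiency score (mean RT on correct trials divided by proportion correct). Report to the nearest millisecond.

Correct trials (n=8): 601, 564, 653, 545, 673, 752, 572, 605
Mean correct RT = 4965/8 = 620.6250 ms
Proportion correct = 8/11
IES = 620.6250 / (8/11) = 853.359 ms

853 ms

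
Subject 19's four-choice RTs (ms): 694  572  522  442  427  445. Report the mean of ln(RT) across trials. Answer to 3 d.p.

6.233

ln(RT): 6.5425, 6.3491, 6.2577, 6.0913, 6.0568, 6.0981
Σ ln(RT) = 37.3954
Mean = 37.3954/6 = 6.23257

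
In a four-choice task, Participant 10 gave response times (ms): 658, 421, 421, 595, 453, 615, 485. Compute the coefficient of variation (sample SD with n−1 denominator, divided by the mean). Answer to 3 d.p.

n = 7, Σ = 3648, M = 521.1429
Σ(x−M)² = 59000.857; s = √(59000.857/6) = 99.1639
CV = 99.1639 / 521.1429 = 0.19028

0.190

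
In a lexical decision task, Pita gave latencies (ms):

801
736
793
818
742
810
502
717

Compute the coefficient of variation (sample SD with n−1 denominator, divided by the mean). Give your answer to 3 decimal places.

n = 8, Σ = 5919, M = 739.8750
Σ(x−M)² = 74706.875; s = √(74706.875/7) = 103.3074
CV = 103.3074 / 739.8750 = 0.13963

0.140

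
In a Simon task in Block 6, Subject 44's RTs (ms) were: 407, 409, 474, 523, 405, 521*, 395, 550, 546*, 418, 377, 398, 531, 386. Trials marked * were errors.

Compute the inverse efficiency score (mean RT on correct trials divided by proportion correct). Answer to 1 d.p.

512.7 ms

Correct trials (n=12): 407, 409, 474, 523, 405, 395, 550, 418, 377, 398, 531, 386
Mean correct RT = 5273/12 = 439.4167 ms
Proportion correct = 12/14
IES = 439.4167 / (12/14) = 512.653 ms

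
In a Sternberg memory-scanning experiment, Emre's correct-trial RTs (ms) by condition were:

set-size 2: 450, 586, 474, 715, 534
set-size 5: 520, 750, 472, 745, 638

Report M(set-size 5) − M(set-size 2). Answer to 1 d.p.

73.2 ms

M(set-size 2) = 2759/5 = 551.800
M(set-size 5) = 3125/5 = 625.000
Difference = 625.000 − 551.800 = 73.200 ms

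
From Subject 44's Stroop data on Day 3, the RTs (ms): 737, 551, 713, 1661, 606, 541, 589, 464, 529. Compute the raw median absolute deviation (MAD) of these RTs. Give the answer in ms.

Sorted: 464, 529, 541, 551, 589, 606, 713, 737, 1661 → median = 589
|x − 589|: 148, 38, 124, 1072, 17, 48, 0, 125, 60
Sorted deviations: 0, 17, 38, 48, 60, 124, 125, 148, 1072 → MAD = 60

60 ms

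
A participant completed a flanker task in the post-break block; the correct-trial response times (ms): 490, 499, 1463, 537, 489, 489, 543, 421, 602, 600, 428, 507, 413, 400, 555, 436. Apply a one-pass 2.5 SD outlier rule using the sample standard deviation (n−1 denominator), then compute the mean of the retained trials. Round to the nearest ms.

494 ms

n = 16, ΣRT = 8872, M = 554.500
Σ(x−M)² = 939974.00; s = √(939974.00/15) = 250.330
Cutoffs: 554.500 ± 2.5·250.330 → [-71.3, 1180.3]
Outside: 1463 → excluded.
Retained (n=15): Σ = 7409, mean = 7409/15 = 493.933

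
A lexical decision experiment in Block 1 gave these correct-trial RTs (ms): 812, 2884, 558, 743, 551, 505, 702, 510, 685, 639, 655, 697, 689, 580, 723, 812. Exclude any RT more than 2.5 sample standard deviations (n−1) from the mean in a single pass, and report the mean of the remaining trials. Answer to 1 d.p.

n = 16, ΣRT = 12745, M = 796.562
Σ(x−M)² = 4785127.94; s = √(4785127.94/15) = 564.808
Cutoffs: 796.562 ± 2.5·564.808 → [-615.5, 2208.6]
Outside: 2884 → excluded.
Retained (n=15): Σ = 9861, mean = 9861/15 = 657.400

657.4 ms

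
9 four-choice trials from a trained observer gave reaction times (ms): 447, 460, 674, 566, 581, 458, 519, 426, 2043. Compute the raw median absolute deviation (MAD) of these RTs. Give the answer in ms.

Sorted: 426, 447, 458, 460, 519, 566, 581, 674, 2043 → median = 519
|x − 519|: 72, 59, 155, 47, 62, 61, 0, 93, 1524
Sorted deviations: 0, 47, 59, 61, 62, 72, 93, 155, 1524 → MAD = 62

62 ms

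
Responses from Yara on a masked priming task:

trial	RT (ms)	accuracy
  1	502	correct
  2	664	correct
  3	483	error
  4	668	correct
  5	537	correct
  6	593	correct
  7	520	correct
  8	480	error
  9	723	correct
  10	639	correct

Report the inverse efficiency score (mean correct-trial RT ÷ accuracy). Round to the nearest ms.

Correct trials (n=8): 502, 664, 668, 537, 593, 520, 723, 639
Mean correct RT = 4846/8 = 605.7500 ms
Proportion correct = 8/10
IES = 605.7500 / (8/10) = 757.188 ms

757 ms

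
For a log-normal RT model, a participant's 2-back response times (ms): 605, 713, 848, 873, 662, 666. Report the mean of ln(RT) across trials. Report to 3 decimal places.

6.581

ln(RT): 6.4052, 6.5695, 6.7429, 6.7719, 6.4953, 6.5013
Σ ln(RT) = 39.4861
Mean = 39.4861/6 = 6.58101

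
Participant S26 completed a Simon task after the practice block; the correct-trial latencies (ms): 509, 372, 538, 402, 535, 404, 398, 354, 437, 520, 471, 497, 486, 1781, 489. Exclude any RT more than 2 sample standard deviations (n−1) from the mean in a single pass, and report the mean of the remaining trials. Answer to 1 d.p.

n = 15, ΣRT = 8193, M = 546.200
Σ(x−M)² = 1684154.40; s = √(1684154.40/14) = 346.838
Cutoffs: 546.200 ± 2·346.838 → [-147.5, 1239.9]
Outside: 1781 → excluded.
Retained (n=14): Σ = 6412, mean = 6412/14 = 458.000

458.0 ms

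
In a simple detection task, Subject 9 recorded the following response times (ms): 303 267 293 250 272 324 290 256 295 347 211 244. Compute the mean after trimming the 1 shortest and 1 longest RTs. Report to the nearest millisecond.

Sorted: 211, 244, 250, 256, 267, 272, 290, 293, 295, 303, 324, 347
Drop lowest 1 (211) and highest 1 (347)
Remaining (n=10): Σ = 2794, mean = 2794/10 = 279.400

279 ms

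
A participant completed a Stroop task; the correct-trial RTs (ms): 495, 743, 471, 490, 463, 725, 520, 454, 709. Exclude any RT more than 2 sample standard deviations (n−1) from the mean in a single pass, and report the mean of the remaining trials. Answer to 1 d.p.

563.3 ms

n = 9, ΣRT = 5070, M = 563.333
Σ(x−M)² = 122106.00; s = √(122106.00/8) = 123.545
Cutoffs: 563.333 ± 2·123.545 → [316.2, 810.4]
No RTs fall outside the cutoffs; all 9 retained. Mean = 5070/9 = 563.333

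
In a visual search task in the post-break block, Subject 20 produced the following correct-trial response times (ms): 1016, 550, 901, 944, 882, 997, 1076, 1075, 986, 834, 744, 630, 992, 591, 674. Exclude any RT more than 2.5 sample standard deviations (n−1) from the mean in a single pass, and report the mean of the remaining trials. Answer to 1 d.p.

n = 15, ΣRT = 12892, M = 859.467
Σ(x−M)² = 448591.73; s = √(448591.73/14) = 179.004
Cutoffs: 859.467 ± 2.5·179.004 → [412.0, 1307.0]
No RTs fall outside the cutoffs; all 15 retained. Mean = 12892/15 = 859.467

859.5 ms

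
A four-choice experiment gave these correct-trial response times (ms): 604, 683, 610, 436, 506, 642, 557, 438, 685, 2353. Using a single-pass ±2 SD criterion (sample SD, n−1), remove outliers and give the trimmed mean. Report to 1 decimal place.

n = 10, ΣRT = 7514, M = 751.400
Σ(x−M)² = 2923608.40; s = √(2923608.40/9) = 569.952
Cutoffs: 751.400 ± 2·569.952 → [-388.5, 1891.3]
Outside: 2353 → excluded.
Retained (n=9): Σ = 5161, mean = 5161/9 = 573.444

573.4 ms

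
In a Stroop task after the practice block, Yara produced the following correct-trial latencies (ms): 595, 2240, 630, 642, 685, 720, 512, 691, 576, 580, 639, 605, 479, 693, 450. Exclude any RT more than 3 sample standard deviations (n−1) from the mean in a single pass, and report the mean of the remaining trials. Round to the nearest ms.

607 ms

n = 15, ΣRT = 10737, M = 715.800
Σ(x−M)² = 2577106.40; s = √(2577106.40/14) = 429.044
Cutoffs: 715.800 ± 3·429.044 → [-571.3, 2002.9]
Outside: 2240 → excluded.
Retained (n=14): Σ = 8497, mean = 8497/14 = 606.929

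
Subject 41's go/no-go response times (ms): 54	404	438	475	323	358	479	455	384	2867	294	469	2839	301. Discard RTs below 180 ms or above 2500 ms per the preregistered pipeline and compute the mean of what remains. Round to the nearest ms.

398 ms

Excluded: 54, 2839, 2867
Retained (n=11): Σ = 4380
Mean = 4380/11 = 398.1818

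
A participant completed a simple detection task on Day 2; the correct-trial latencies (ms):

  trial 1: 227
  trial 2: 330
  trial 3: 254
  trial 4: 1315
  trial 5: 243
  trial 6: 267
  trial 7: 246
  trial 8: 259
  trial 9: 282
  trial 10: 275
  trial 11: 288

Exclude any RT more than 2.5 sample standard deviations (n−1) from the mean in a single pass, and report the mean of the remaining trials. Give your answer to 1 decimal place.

267.1 ms

n = 11, ΣRT = 3986, M = 362.364
Σ(x−M)² = 1005816.55; s = √(1005816.55/10) = 317.146
Cutoffs: 362.364 ± 2.5·317.146 → [-430.5, 1155.2]
Outside: 1315 → excluded.
Retained (n=10): Σ = 2671, mean = 2671/10 = 267.100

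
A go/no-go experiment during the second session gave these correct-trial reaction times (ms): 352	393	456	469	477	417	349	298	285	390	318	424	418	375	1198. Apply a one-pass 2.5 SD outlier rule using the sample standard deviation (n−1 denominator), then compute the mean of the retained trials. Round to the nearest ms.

387 ms

n = 15, ΣRT = 6619, M = 441.267
Σ(x−M)² = 662306.93; s = √(662306.93/14) = 217.503
Cutoffs: 441.267 ± 2.5·217.503 → [-102.5, 985.0]
Outside: 1198 → excluded.
Retained (n=14): Σ = 5421, mean = 5421/14 = 387.214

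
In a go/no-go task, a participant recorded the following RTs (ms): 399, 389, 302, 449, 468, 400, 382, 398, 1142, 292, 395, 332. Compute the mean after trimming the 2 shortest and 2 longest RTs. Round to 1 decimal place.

393.0 ms

Sorted: 292, 302, 332, 382, 389, 395, 398, 399, 400, 449, 468, 1142
Drop lowest 2 (292, 302) and highest 2 (468, 1142)
Remaining (n=8): Σ = 3144, mean = 3144/8 = 393.000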